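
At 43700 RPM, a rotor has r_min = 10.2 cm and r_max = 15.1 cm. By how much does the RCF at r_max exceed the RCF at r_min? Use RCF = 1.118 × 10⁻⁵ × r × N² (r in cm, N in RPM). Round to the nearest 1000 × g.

ΔRCF ≈ 105000 g

RCF_max = 1.118 × 10⁻⁵ × 15.1 × (43700)² = 1.118 × 10⁻⁵ × 15.1 × 1,909,690,000 ≈ 322,390 × g
RCF_min = 1.118 × 10⁻⁵ × 10.2 × (43700)² = 1.118 × 10⁻⁵ × 10.2 × 1,909,690,000 ≈ 217,773.4 × g
ΔRCF = 322,390 − 217,773.4 = 104,616.6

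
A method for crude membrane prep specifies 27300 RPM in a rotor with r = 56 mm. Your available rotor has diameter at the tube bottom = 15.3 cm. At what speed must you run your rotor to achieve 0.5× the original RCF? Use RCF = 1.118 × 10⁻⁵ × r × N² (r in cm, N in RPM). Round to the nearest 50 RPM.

Original rotor: r = 56 mm = 5.6 cm
RCF = 1.118 × 10⁻⁵ × r × N²
RCF_original = 1.118 × 10⁻⁵ × 5.6 × (27300)² = 1.118 × 10⁻⁵ × 5.6 × 745,290,000 ≈ 46,661.1 × g
Target RCF = 0.5 × 46,661.1 ≈ 23,330.5 × g
Your rotor: r = 15.3 / 2 = 7.65 cm
23,330.5 = 1.118 × 10⁻⁵ × 7.65 × N²
N² = 23,330.5 / (8.5527 × 10⁻⁵) = 272,785,202
N ≈ √272,785,202 ≈ 16,516.2

16500 RPM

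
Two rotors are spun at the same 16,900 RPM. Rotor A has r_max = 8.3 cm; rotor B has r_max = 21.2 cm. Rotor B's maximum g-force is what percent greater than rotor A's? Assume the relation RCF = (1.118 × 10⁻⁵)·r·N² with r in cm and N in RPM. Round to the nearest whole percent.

At equal RPM, RCF scales linearly with r: ratio = 21.2 / 8.3 = 2.5542.
So rotor B delivers 155.4% more g-force.

155%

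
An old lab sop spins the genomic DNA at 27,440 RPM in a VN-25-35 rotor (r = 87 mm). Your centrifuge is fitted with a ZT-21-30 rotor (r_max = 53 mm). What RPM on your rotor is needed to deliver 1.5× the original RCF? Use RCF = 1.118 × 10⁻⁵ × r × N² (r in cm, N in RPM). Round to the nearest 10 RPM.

43060 RPM

Original rotor: r = 87 mm = 8.7 cm
RCF = 1.118 × 10⁻⁵ × r × N²
RCF_original = 1.118 × 10⁻⁵ × 8.7 × (27440)² = 1.118 × 10⁻⁵ × 8.7 × 752,953,600 ≈ 73,236.8 × g
Target RCF = 1.5 × 73,236.8 ≈ 109,855.2 × g
Your rotor: r = 53 mm = 5.3 cm
109,855.2 = 1.118 × 10⁻⁵ × 5.3 × N²
N² = 109,855.2 / (5.9254 × 10⁻⁵) = 1,853,971,040
N ≈ √1,853,971,040 ≈ 43,057.8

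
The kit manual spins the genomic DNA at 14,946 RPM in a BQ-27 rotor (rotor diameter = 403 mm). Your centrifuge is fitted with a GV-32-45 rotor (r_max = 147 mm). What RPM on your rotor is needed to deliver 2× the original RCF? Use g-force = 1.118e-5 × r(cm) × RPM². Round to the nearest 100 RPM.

Original rotor: r = 403 mm / 2 = 201.5 mm = 20.15 cm
RCF_original = 1.118 × 10⁻⁵ × 20.15 × (14946)² = 1.118 × 10⁻⁵ × 20.15 × 223,382,916 ≈ 50,323 × g
Target RCF = 2 × 50,323 ≈ 100,646 × g
Your rotor: r = 147 mm = 14.7 cm
100,646 = 1.118 × 10⁻⁵ × 14.7 × N²
N² = 100,646 / (16.4346 × 10⁻⁵) = 612,403,101
N ≈ √612,403,101 ≈ 24,746.8

24700 RPM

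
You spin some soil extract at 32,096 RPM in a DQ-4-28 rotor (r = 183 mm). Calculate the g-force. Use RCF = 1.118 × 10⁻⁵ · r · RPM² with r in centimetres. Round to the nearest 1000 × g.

r = 183 mm = 18.3 cm
RCF = 1.118 × 10⁻⁵ × r × N²
RCF = 1.118 × 10⁻⁵ × 18.3 × (32096)² = 1.118 × 10⁻⁵ × 18.3 × 1,030,153,216 ≈ 210,763.2 × g

≈ 211000 g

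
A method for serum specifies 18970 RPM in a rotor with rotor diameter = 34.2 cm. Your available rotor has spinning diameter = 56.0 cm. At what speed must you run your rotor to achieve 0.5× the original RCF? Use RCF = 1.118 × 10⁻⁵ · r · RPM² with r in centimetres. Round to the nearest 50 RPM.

10500 RPM

Original rotor: r = 34.2 / 2 = 17.1 cm
RCF = 1.118 × 10⁻⁵ × r × N²
RCF_original = 1.118 × 10⁻⁵ × 17.1 × (18970)² = 1.118 × 10⁻⁵ × 17.1 × 359,860,900 ≈ 68,797.5 × g
Target RCF = 0.5 × 68,797.5 ≈ 34,398.8 × g
Your rotor: r = 56.0 / 2 = 28 cm
34,398.8 = 1.118 × 10⁻⁵ × 28 × N²
N² = 34,398.8 / (31.304 × 10⁻⁵) = 109,886,277
N ≈ √109,886,277 ≈ 10,482.7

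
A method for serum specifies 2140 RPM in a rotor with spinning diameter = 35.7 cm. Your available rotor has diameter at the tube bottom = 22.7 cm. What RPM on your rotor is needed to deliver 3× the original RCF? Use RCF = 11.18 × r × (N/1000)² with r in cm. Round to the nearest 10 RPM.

Original rotor: r = 35.7 / 2 = 17.85 cm
RCF = 11.18 × r × (N/1000)²
RCF_original = 11.18 × 17.85 × (2.14)² = 11.18 × 17.85 × 4.5796 ≈ 913.9 × g
Target RCF = 3 × 913.9 ≈ 2,741.7 × g
Your rotor: r = 22.7 / 2 = 11.35 cm
2,741.7 = 11.18 × 11.35 × (N/1000)²
(N/1000)² = 2,741.7 / 126.893 = 21.60639
N = 1000 × √21.60639 ≈ 4,648.3

≈ 4650 RPM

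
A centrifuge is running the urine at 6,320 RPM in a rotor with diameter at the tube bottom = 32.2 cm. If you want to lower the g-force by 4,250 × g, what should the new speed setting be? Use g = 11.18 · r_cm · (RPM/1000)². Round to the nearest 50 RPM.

r = 32.2 / 2 = 16.1 cm
Current RCF = 11.18 × 16.1 × (6.32)² = 11.18 × 16.1 × 39.9424 ≈ 7,189.6 × g
Target RCF = 7,189.6 − 4,250 = 2,939.6 × g
(N/1000)² = 2,939.6 / 179.998 = 16.33129
N = 1000 × √16.33129 ≈ 4,041.2

4050 RPM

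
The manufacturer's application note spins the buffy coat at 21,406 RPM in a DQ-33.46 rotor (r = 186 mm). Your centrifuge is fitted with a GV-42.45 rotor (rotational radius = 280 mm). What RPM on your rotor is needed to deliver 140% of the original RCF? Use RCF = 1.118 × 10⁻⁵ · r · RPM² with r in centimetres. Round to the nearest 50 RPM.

20650 RPM

Original rotor: r = 186 mm = 18.6 cm
RCF_original = 1.118 × 10⁻⁵ × 18.6 × (21406)² = 1.118 × 10⁻⁵ × 18.6 × 458,216,836 ≈ 95,285.3 × g
Target RCF = 1.4 × 95,285.3 ≈ 133,399.4 × g
Your rotor: r = 280 mm = 28.0 cm
133,399.4 = 1.118 × 10⁻⁵ × 28 × N²
N² = 133,399.4 / (31.304 × 10⁻⁵) = 426,141,707
N ≈ √426,141,707 ≈ 20,643.2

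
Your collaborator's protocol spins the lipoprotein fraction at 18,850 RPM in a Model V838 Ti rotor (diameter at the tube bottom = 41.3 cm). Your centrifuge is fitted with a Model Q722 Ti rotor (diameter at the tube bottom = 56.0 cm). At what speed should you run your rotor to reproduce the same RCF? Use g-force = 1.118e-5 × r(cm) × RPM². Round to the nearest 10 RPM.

Original rotor: r = 41.3 / 2 = 20.65 cm
RCF_original = 1.118 × 10⁻⁵ × 20.65 × (18850)² = 1.118 × 10⁻⁵ × 20.65 × 355,322,500 ≈ 82,032.2 × g
Your rotor: r = 56.0 / 2 = 28 cm
82,032.2 = 1.118 × 10⁻⁵ × 28 × N²
N² = 82,032.2 / (31.304 × 10⁻⁵) = 262,050,217
N ≈ √262,050,217 ≈ 16,188.0

16190 RPM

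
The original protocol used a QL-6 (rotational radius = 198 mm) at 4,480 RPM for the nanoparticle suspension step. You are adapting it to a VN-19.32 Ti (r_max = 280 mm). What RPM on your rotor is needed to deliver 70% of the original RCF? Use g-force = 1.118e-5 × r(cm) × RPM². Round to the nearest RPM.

≈ 3152 RPM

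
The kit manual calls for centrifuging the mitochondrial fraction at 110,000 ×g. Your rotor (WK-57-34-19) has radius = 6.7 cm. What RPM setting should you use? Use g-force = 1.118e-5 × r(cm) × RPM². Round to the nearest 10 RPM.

38320 RPM

RCF = 1.118 × 10⁻⁵ × r × N²
110,000 = 1.118 × 10⁻⁵ × 6.7 × N²
N² = 110,000 / (7.4906 × 10⁻⁵) = 1,468,507,196
N ≈ √1,468,507,196 ≈ 38,321.1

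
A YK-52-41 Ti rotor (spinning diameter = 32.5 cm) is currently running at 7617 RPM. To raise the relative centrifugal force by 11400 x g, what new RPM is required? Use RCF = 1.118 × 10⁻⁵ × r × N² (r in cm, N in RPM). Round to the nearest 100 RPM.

r = 32.5 / 2 = 16.25 cm
Current RCF = 1.118 × 10⁻⁵ × 16.25 × (7617)² = 1.118 × 10⁻⁵ × 16.25 × 58,018,689 ≈ 10,540.5 × g
Target RCF = 10,540.5 + 11,400 = 21,940.5 × g
N² = 21,940.5 / (18.1675 × 10⁻⁵) = 120,767,855
N ≈ √120,767,855 ≈ 10,989.4

N₂ ≈ 11000 RPM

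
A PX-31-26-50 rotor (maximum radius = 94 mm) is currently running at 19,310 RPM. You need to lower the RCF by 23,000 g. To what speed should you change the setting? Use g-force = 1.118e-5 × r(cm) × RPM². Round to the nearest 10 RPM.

≈ 12410 RPM

r = 94 mm = 9.4 cm
Current RCF = 1.118 × 10⁻⁵ × 9.4 × (19310)² = 1.118 × 10⁻⁵ × 9.4 × 372,876,100 ≈ 39,186.3 × g
Target RCF = 39,186.3 − 23,000 = 16,186.3 × g
N² = 16,186.3 / (10.5092 × 10⁻⁵) = 154,020,287
N ≈ √154,020,287 ≈ 12,410.5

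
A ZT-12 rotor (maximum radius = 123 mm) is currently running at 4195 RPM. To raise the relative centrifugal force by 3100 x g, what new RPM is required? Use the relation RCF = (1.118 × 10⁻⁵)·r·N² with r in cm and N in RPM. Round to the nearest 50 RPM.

r = 123 mm = 12.3 cm
Current RCF = 1.118 × 10⁻⁵ × 12.3 × (4195)² = 1.118 × 10⁻⁵ × 12.3 × 17,598,025 ≈ 2,420 × g
Target RCF = 2,420 + 3,100 = 5,520 × g
N² = 5,520 / (13.7514 × 10⁻⁵) = 40,141,367
N ≈ √40,141,367 ≈ 6,335.7

≈ 6350 RPM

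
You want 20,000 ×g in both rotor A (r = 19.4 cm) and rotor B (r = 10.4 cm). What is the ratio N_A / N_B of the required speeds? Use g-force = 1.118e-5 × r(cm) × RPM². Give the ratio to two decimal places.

0.73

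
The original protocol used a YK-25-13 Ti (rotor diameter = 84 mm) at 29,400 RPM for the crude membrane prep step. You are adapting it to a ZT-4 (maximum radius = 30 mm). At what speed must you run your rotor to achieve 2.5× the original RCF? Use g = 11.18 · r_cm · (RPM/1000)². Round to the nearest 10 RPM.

Original rotor: r = 84 mm / 2 = 42 mm = 4.2 cm
RCF_original = 11.18 × 4.2 × (29.4)² = 11.18 × 4.2 × 864.36 ≈ 40,586.9 × g
Target RCF = 2.5 × 40,586.9 ≈ 101,467.2 × g
Your rotor: r = 30 mm = 3.0 cm
101,467.2 = 11.18 × 3 × (N/1000)²
(N/1000)² = 101,467.2 / 33.54 = 3025.259
N = 1000 × √3025.259 ≈ 55,002.4

55000 RPM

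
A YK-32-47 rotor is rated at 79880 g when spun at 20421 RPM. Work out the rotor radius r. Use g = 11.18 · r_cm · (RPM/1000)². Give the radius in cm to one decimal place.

RCF = 11.18 × r × (N/1000)²
79880 = 11.18 × r × (20.421)²
r = 79880 / (11.18 × 417.017241) = 79880 / 4662.253 ≈ 17.133 cm

r ≈ 17.1 cm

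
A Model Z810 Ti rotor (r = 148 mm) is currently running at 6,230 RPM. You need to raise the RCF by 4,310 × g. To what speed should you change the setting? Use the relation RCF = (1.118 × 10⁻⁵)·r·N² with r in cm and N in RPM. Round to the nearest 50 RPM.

≈ 8050 RPM

r = 148 mm = 14.8 cm
Current RCF = 1.118 × 10⁻⁵ × 14.8 × (6230)² = 1.118 × 10⁻⁵ × 14.8 × 38,812,900 ≈ 6,422.1 × g
Target RCF = 6,422.1 + 4,310 = 10,732.1 × g
N² = 10,732.1 / (16.5464 × 10⁻⁵) = 64,860,634
N ≈ √64,860,634 ≈ 8,053.6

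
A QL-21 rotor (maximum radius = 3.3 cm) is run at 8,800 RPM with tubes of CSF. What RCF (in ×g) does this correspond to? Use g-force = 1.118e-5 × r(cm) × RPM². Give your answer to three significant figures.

≈ 2860 ×g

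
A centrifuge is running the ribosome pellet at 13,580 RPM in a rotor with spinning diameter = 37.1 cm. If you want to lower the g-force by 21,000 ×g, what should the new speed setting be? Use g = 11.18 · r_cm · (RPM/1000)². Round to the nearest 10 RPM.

9120 RPM

r = 37.1 / 2 = 18.55 cm
Current RCF = 11.18 × 18.55 × (13.58)² = 11.18 × 18.55 × 184.4164 ≈ 38,245.9 × g
Target RCF = 38,245.9 − 21,000 = 17,245.9 × g
(N/1000)² = 17,245.9 / 207.389 = 83.15726
N = 1000 × √83.15726 ≈ 9,119.1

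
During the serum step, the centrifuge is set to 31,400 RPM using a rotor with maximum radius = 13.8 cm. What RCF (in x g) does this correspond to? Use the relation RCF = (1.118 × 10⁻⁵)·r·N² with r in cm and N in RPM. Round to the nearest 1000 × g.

≈ 152000 x g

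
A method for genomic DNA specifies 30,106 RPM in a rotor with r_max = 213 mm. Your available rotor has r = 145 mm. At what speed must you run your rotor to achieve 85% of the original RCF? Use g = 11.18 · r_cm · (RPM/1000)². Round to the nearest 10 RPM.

33640 RPM

Original rotor: r = 213 mm = 21.3 cm
RCF = 11.18 × r × (N/1000)²
RCF_original = 11.18 × 21.3 × (30.106)² = 11.18 × 21.3 × 906.371236 ≈ 215,837.8 × g
Target RCF = 0.85 × 215,837.8 ≈ 183,462.1 × g
Your rotor: r = 145 mm = 14.5 cm
183,462.1 = 11.18 × 14.5 × (N/1000)²
(N/1000)² = 183,462.1 / 162.11 = 1131.714
N = 1000 × √1131.714 ≈ 33,641.0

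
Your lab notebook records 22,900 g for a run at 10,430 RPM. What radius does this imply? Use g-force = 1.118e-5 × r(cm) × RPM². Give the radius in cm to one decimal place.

≈ 18.8 cm

RCF = 1.118 × 10⁻⁵ × r × N²
22900 = 1.118 × 10⁻⁵ × r × (10430)²
r = 22900 / (1.118 × 10⁻⁵ × 108,784,900) = 22900 / 1216.215 ≈ 18.829 cm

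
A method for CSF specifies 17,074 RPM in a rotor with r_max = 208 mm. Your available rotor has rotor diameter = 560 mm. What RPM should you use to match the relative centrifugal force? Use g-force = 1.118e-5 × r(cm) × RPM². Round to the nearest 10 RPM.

Original rotor: r = 208 mm = 20.8 cm
RCF = 1.118 × 10⁻⁵ × r × N²
RCF_original = 1.118 × 10⁻⁵ × 20.8 × (17074)² = 1.118 × 10⁻⁵ × 20.8 × 291,521,476 ≈ 67,791.6 × g
Your rotor: r = 560 mm / 2 = 280 mm = 28 cm
67,791.6 = 1.118 × 10⁻⁵ × 28 × N²
N² = 67,791.6 / (31.304 × 10⁻⁵) = 216,558,906
N ≈ √216,558,906 ≈ 14,715.9

14720 RPM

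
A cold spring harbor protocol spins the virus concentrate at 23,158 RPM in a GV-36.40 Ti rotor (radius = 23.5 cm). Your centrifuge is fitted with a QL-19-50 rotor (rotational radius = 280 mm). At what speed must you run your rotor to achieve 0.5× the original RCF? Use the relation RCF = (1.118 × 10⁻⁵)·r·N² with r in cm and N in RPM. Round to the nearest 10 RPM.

≈ 15000 RPM

RCF_original = 1.118 × 10⁻⁵ × 23.5 × (23158)² = 1.118 × 10⁻⁵ × 23.5 × 536,292,964 ≈ 140,900.3 × g
Target RCF = 0.5 × 140,900.3 ≈ 70,450.1 × g
Your rotor: r = 280 mm = 28.0 cm
70,450.1 = 1.118 × 10⁻⁵ × 28 × N²
N² = 70,450.1 / (31.304 × 10⁻⁵) = 225,051,431
N ≈ √225,051,431 ≈ 15,001.7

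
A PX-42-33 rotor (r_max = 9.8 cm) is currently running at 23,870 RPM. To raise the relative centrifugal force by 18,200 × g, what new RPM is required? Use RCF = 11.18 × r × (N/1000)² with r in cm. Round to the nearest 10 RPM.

N₂ ≈ 27130 RPM

Current RCF = 11.18 × 9.8 × (23.87)² = 11.18 × 9.8 × 569.7769 ≈ 62,427 × g
Target RCF = 62,427 + 18,200 = 80,627 × g
(N/1000)² = 80,627 / 109.564 = 735.8895
N = 1000 × √735.8895 ≈ 27,127.3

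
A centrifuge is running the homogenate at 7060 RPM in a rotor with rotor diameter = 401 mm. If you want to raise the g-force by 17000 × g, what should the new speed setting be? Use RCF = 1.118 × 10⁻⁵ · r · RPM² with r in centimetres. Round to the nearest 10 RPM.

r = 401 mm / 2 = 200.5 mm = 20.05 cm
Current RCF = 1.118 × 10⁻⁵ × 20.05 × (7060)² = 1.118 × 10⁻⁵ × 20.05 × 49,843,600 ≈ 11,172.9 × g
Target RCF = 11,172.9 + 17,000 = 28,172.9 × g
N² = 28,172.9 / (22.4159 × 10⁻⁵) = 125,682,663
N ≈ √125,682,663 ≈ 11,210.8

11210 RPM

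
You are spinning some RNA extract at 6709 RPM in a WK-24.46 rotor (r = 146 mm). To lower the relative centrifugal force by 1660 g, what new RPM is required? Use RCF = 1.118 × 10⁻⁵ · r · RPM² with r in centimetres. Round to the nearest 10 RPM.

r = 146 mm = 14.6 cm
Current RCF = 1.118 × 10⁻⁵ × 14.6 × (6709)² = 1.118 × 10⁻⁵ × 14.6 × 45,010,681 ≈ 7,347 × g
Target RCF = 7,347 − 1,660 = 5,687 × g
N² = 5,687 / (16.3228 × 10⁻⁵) = 34,840,836
N ≈ √34,840,836 ≈ 5,902.6

N₂ ≈ 5900 RPM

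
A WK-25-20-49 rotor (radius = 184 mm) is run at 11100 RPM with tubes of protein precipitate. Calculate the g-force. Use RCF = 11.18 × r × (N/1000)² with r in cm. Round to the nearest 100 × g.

r = 184 mm = 18.4 cm
RCF = 11.18 × r × (N/1000)²
RCF = 11.18 × 18.4 × (11.1)² = 11.18 × 18.4 × 123.21 ≈ 25,345.8 × g

≈ 25300 g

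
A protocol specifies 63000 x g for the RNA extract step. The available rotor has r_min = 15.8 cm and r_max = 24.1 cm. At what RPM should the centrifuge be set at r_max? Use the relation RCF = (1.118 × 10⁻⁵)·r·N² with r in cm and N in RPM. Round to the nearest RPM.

15291 RPM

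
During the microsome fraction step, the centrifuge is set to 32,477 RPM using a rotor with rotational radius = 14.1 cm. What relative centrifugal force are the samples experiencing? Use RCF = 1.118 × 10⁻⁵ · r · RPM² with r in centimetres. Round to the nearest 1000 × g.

RCF = 1.118 × 10⁻⁵ × r × N²
RCF = 1.118 × 10⁻⁵ × 14.1 × (32477)² = 1.118 × 10⁻⁵ × 14.1 × 1,054,755,529 ≈ 166,269.6 × g

≈ 166000 ×g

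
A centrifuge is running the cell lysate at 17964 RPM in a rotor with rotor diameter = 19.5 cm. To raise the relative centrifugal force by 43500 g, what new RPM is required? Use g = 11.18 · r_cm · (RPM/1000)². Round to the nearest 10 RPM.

26870 RPM

r = 19.5 / 2 = 9.75 cm
Current RCF = 11.18 × 9.75 × (17.964)² = 11.18 × 9.75 × 322.705296 ≈ 35,176.5 × g
Target RCF = 35,176.5 + 43,500 = 78,676.5 × g
(N/1000)² = 78,676.5 / 109.005 = 721.7696
N = 1000 × √721.7696 ≈ 26,865.8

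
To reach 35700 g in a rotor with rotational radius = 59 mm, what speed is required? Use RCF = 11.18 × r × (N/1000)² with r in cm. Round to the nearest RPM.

N ≈ 23264 RPM

r = 59 mm = 5.9 cm
RCF = 11.18 × r × (N/1000)²
35,700 = 11.18 × 5.9 × (N/1000)²
(N/1000)² = 35,700 / 65.962 = 541.2207
N = 1000 × √541.2207 ≈ 23,264.2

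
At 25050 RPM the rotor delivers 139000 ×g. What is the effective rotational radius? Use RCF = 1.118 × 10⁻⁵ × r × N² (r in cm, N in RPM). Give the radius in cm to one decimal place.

r ≈ 19.8 cm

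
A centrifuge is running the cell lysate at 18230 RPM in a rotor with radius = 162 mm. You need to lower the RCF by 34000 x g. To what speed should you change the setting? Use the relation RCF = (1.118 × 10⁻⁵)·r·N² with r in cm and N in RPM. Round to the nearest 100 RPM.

r = 162 mm = 16.2 cm
Current RCF = 1.118 × 10⁻⁵ × 16.2 × (18230)² = 1.118 × 10⁻⁵ × 16.2 × 332,332,900 ≈ 60,190.8 × g
Target RCF = 60,190.8 − 34,000 = 26,190.8 × g
N² = 26,190.8 / (18.1116 × 10⁻⁵) = 144,607,876
N ≈ √144,607,876 ≈ 12,025.3

≈ 12000 RPM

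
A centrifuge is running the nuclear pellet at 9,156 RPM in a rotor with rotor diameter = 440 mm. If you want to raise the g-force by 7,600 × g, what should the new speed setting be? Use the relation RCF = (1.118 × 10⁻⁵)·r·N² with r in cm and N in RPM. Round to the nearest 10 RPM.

r = 440 mm / 2 = 220 mm = 22 cm
Current RCF = 1.118 × 10⁻⁵ × 22 × (9156)² = 1.118 × 10⁻⁵ × 22 × 83,832,336 ≈ 20,619.4 × g
Target RCF = 20,619.4 + 7,600 = 28,219.4 × g
N² = 28,219.4 / (24.596 × 10⁻⁵) = 114,731,664
N ≈ √114,731,664 ≈ 10,711.3

≈ 10710 RPM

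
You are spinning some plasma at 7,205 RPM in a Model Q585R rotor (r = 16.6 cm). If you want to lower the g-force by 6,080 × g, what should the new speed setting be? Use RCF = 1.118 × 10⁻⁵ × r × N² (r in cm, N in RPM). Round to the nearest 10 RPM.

Current RCF = 1.118 × 10⁻⁵ × 16.6 × (7205)² = 1.118 × 10⁻⁵ × 16.6 × 51,912,025 ≈ 9,634.2 × g
Target RCF = 9,634.2 − 6,080 = 3,554.2 × g
N² = 3,554.2 / (18.5588 × 10⁻⁵) = 19,151,023
N ≈ √19,151,023 ≈ 4,376.2

≈ 4380 RPM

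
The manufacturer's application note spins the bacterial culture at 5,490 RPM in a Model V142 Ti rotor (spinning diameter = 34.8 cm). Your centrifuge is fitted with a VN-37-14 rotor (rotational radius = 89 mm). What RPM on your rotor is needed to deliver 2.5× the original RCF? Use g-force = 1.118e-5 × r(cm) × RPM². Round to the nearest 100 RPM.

Original rotor: r = 34.8 / 2 = 17.4 cm
RCF_original = 1.118 × 10⁻⁵ × 17.4 × (5490)² = 1.118 × 10⁻⁵ × 17.4 × 30,140,100 ≈ 5,863.2 × g
Target RCF = 2.5 × 5,863.2 ≈ 14,658 × g
Your rotor: r = 89 mm = 8.9 cm
14,658 = 1.118 × 10⁻⁵ × 8.9 × N²
N² = 14,658 / (9.9502 × 10⁻⁵) = 147,313,622
N ≈ √147,313,622 ≈ 12,137.3

≈ 12100 RPM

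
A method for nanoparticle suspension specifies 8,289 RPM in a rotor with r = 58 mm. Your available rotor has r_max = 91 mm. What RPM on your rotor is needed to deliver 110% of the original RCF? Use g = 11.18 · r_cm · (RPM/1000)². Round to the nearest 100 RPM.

Original rotor: r = 58 mm = 5.8 cm
RCF_original = 11.18 × 5.8 × (8.289)² = 11.18 × 5.8 × 68.707521 ≈ 4,455.3 × g
Target RCF = 1.1 × 4,455.3 ≈ 4,900.8 × g
Your rotor: r = 91 mm = 9.1 cm
4,900.8 = 11.18 × 9.1 × (N/1000)²
(N/1000)² = 4,900.8 / 101.738 = 48.17079
N = 1000 × √48.17079 ≈ 6,940.5

6900 RPM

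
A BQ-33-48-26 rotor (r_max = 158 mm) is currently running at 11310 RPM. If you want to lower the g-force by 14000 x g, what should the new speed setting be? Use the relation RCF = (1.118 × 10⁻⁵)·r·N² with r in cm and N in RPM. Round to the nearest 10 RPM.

6980 RPM

r = 158 mm = 15.8 cm
Current RCF = 1.118 × 10⁻⁵ × 15.8 × (11310)² = 1.118 × 10⁻⁵ × 15.8 × 127,916,100 ≈ 22,595.6 × g
Target RCF = 22,595.6 − 14,000 = 8,595.6 × g
N² = 8,595.6 / (17.6644 × 10⁻⁵) = 48,660,583
N ≈ √48,660,583 ≈ 6,975.7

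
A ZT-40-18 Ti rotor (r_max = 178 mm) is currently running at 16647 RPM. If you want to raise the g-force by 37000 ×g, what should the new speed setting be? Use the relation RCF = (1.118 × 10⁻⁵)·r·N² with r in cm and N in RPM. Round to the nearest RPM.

r = 178 mm = 17.8 cm
Current RCF = 1.118 × 10⁻⁵ × 17.8 × (16647)² = 1.118 × 10⁻⁵ × 17.8 × 277,122,609 ≈ 55,148.5 × g
Target RCF = 55,148.5 + 37,000 = 92,148.5 × g
N² = 92,148.5 / (19.9004 × 10⁻⁵) = 463,048,481
N ≈ √463,048,481 ≈ 21,518.6

21519 RPM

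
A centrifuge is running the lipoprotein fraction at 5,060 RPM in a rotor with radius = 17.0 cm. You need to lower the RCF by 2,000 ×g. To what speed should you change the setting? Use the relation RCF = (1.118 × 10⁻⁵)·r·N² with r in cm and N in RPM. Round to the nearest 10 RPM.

Current RCF = 1.118 × 10⁻⁵ × 17 × (5060)² = 1.118 × 10⁻⁵ × 17 × 25,603,600 ≈ 4,866.2 × g
Target RCF = 4,866.2 − 2,000 = 2,866.2 × g
N² = 2,866.2 / (19.006 × 10⁻⁵) = 15,080,501
N ≈ √15,080,501 ≈ 3,883.4

≈ 3880 RPM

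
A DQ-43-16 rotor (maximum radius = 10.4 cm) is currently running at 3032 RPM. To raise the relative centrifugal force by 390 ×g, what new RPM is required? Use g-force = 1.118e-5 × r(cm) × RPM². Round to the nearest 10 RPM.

Current RCF = 1.118 × 10⁻⁵ × 10.4 × (3032)² = 1.118 × 10⁻⁵ × 10.4 × 9,193,024 ≈ 1,068.9 × g
Target RCF = 1,068.9 + 390 = 1,458.9 × g
N² = 1,458.9 / (11.6272 × 10⁻⁵) = 12,547,303
N ≈ √12,547,303 ≈ 3,542.2

≈ 3540 RPM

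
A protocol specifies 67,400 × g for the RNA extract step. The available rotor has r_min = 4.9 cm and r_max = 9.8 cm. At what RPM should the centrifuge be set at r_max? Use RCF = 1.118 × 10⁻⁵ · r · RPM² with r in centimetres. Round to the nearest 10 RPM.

≈ 24800 RPM

Use r_max = 9.8 cm.
RCF = 1.118 × 10⁻⁵ × r × N²
67,400 = 1.118 × 10⁻⁵ × 9.8 × N²
N² = 67,400 / (10.9564 × 10⁻⁵) = 615,165,565
N ≈ √615,165,565 ≈ 24,802.5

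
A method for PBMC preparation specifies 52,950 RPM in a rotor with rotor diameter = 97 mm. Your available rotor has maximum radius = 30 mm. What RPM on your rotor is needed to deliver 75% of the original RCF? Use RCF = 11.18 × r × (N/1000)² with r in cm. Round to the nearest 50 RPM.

Original rotor: r = 97 mm / 2 = 48.5 mm = 4.85 cm
RCF = 11.18 × r × (N/1000)²
RCF_original = 11.18 × 4.85 × (52.95)² = 11.18 × 4.85 × 2,803.7025 ≈ 152,025.2 × g
Target RCF = 0.75 × 152,025.2 ≈ 114,018.9 × g
Your rotor: r = 30 mm = 3.0 cm
114,018.9 = 11.18 × 3 × (N/1000)²
(N/1000)² = 114,018.9 / 33.54 = 3399.49
N = 1000 × √3399.49 ≈ 58,305.1

≈ 58300 RPM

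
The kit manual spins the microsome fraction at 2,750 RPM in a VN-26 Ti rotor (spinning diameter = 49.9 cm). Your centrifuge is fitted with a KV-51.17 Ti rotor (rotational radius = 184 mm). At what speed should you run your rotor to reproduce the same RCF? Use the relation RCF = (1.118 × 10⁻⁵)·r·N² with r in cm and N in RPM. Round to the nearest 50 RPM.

3200 RPM

Original rotor: r = 49.9 / 2 = 24.95 cm
RCF = 1.118 × 10⁻⁵ × r × N²
RCF_original = 1.118 × 10⁻⁵ × 24.95 × (2750)² = 1.118 × 10⁻⁵ × 24.95 × 7,562,500 ≈ 2,109.5 × g
Your rotor: r = 184 mm = 18.4 cm
2,109.5 = 1.118 × 10⁻⁵ × 18.4 × N²
N² = 2,109.5 / (20.5712 × 10⁻⁵) = 10,254,628
N ≈ √10,254,628 ≈ 3,202.3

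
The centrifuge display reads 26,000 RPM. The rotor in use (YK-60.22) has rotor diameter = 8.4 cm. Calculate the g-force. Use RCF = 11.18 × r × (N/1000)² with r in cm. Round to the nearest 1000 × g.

r = 8.4 / 2 = 4.2 cm
RCF = 11.18 × 4.2 × (26)² = 11.18 × 4.2 × 676 ≈ 31,742.3 × g

32000 g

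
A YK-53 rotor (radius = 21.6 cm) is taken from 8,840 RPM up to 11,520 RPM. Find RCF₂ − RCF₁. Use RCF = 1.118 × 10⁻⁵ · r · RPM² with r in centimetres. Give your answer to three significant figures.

≈ 13200 × g

RCF₁ = 1.118 × 10⁻⁵ × 21.6 × (8840)² = 1.118 × 10⁻⁵ × 21.6 × 78,145,600 ≈ 18,871.2 × g
RCF₂ = 1.118 × 10⁻⁵ × 21.6 × (11520)² = 1.118 × 10⁻⁵ × 21.6 × 132,710,400 ≈ 32,048 × g
Increase = 32,048 − 18,871.2 = 13,176.8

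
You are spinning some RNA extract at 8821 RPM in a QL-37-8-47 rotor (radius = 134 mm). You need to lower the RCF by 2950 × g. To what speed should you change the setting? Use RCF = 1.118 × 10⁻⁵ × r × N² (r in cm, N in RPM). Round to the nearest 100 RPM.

7600 RPM

r = 134 mm = 13.4 cm
Current RCF = 1.118 × 10⁻⁵ × 13.4 × (8821)² = 1.118 × 10⁻⁵ × 13.4 × 77,810,041 ≈ 11,656.9 × g
Target RCF = 11,656.9 − 2,950 = 8,706.9 × g
N² = 8,706.9 / (14.9812 × 10⁻⁵) = 58,118,842
N ≈ √58,118,842 ≈ 7,623.6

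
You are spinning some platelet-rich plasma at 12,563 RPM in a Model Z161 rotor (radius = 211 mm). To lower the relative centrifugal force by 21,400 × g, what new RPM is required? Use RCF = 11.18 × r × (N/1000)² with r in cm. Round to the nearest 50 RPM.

8200 RPM

r = 211 mm = 21.1 cm
Current RCF = 11.18 × 21.1 × (12.563)² = 11.18 × 21.1 × 157.828969 ≈ 37,231.5 × g
Target RCF = 37,231.5 − 21,400 = 15,831.5 × g
(N/1000)² = 15,831.5 / 235.898 = 67.11163
N = 1000 × √67.11163 ≈ 8,192.2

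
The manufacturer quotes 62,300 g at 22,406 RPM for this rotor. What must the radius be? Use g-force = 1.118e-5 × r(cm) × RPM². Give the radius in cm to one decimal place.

11.1 cm

62300 = 1.118 × 10⁻⁵ × r × (22406)²
r = 62300 / (1.118 × 10⁻⁵ × 502,028,836) = 62300 / 5612.682 ≈ 11.100 cm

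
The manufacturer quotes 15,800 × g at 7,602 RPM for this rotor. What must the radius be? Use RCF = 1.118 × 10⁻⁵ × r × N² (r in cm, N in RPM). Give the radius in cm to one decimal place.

15800 = 1.118 × 10⁻⁵ × r × (7602)²
r = 15800 / (1.118 × 10⁻⁵ × 57,790,404) = 15800 / 646.0967 ≈ 24.455 cm

24.5 cm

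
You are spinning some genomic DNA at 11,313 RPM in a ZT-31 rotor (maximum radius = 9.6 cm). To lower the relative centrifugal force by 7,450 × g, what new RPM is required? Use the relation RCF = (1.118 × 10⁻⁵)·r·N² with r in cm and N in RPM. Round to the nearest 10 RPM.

Current RCF = 1.118 × 10⁻⁵ × 9.6 × (11313)² = 1.118 × 10⁻⁵ × 9.6 × 127,983,969 ≈ 13,736.3 × g
Target RCF = 13,736.3 − 7,450 = 6,286.3 × g
N² = 6,286.3 / (10.7328 × 10⁻⁵) = 58,570,923
N ≈ √58,570,923 ≈ 7,653.2

≈ 7650 RPM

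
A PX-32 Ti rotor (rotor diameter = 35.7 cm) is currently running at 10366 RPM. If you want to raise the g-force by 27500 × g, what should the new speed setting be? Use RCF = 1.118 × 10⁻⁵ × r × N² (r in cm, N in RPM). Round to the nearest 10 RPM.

15660 RPM

r = 35.7 / 2 = 17.85 cm
Current RCF = 1.118 × 10⁻⁵ × 17.85 × (10366)² = 1.118 × 10⁻⁵ × 17.85 × 107,453,956 ≈ 21,443.8 × g
Target RCF = 21,443.8 + 27,500 = 48,943.8 × g
N² = 48,943.8 / (19.9563 × 10⁻⁵) = 245,254,882
N ≈ √245,254,882 ≈ 15,660.6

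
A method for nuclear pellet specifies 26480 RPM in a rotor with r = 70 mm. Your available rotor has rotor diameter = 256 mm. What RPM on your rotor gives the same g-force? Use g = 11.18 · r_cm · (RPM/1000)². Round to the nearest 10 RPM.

Original rotor: r = 70 mm = 7.0 cm
RCF_original = 11.18 × 7 × (26.48)² = 11.18 × 7 × 701.1904 ≈ 54,875.2 × g
Your rotor: r = 256 mm / 2 = 128 mm = 12.8 cm
54,875.2 = 11.18 × 12.8 × (N/1000)²
(N/1000)² = 54,875.2 / 143.104 = 383.4638
N = 1000 × √383.4638 ≈ 19,582.2

19580 RPM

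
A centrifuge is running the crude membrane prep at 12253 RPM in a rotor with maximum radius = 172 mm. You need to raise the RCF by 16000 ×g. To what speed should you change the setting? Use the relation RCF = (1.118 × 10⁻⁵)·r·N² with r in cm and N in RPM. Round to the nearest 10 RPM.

r = 172 mm = 17.2 cm
Current RCF = 1.118 × 10⁻⁵ × 17.2 × (12253)² = 1.118 × 10⁻⁵ × 17.2 × 150,136,009 ≈ 28,870.6 × g
Target RCF = 28,870.6 + 16,000 = 44,870.6 × g
N² = 44,870.6 / (19.2296 × 10⁻⁵) = 233,341,307
N ≈ √233,341,307 ≈ 15,275.5

N₂ ≈ 15280 RPM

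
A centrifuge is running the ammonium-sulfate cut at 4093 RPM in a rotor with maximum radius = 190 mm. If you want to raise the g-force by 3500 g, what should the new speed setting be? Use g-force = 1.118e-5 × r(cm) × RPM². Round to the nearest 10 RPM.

r = 190 mm = 19.0 cm
Current RCF = 1.118 × 10⁻⁵ × 19 × (4093)² = 1.118 × 10⁻⁵ × 19 × 16,752,649 ≈ 3,558.6 × g
Target RCF = 3,558.6 + 3,500 = 7,058.6 × g
N² = 7,058.6 / (21.242 × 10⁻⁵) = 33,229,451
N ≈ √33,229,451 ≈ 5,764.5

N₂ ≈ 5760 RPM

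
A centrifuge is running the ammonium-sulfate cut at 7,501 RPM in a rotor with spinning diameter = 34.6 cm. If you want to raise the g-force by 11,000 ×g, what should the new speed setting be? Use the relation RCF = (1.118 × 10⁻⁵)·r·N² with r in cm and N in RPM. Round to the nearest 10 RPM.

10640 RPM

r = 34.6 / 2 = 17.3 cm
Current RCF = 1.118 × 10⁻⁵ × 17.3 × (7501)² = 1.118 × 10⁻⁵ × 17.3 × 56,265,001 ≈ 10,882.4 × g
Target RCF = 10,882.4 + 11,000 = 21,882.4 × g
N² = 21,882.4 / (19.3414 × 10⁻⁵) = 113,137,622
N ≈ √113,137,622 ≈ 10,636.6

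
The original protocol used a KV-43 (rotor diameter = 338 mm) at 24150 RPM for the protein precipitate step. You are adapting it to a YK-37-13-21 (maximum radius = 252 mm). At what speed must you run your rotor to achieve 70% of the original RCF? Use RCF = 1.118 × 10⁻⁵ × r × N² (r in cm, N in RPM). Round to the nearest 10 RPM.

≈ 16550 RPM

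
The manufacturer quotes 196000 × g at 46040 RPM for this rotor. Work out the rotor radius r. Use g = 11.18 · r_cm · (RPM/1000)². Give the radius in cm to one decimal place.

196000 = 11.18 × r × (46.04)²
r = 196000 / (11.18 × 2119.6816) = 196000 / 23698.04 ≈ 8.271 cm

8.3 cm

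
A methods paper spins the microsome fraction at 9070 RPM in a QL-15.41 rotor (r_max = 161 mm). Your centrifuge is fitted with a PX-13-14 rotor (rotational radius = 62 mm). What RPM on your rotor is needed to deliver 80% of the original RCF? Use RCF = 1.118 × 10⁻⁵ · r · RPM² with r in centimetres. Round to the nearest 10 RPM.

≈ 13070 RPM

Original rotor: r = 161 mm = 16.1 cm
RCF_original = 1.118 × 10⁻⁵ × 16.1 × (9070)² = 1.118 × 10⁻⁵ × 16.1 × 82,264,900 ≈ 14,807.5 × g
Target RCF = 0.8 × 14,807.5 ≈ 11,846 × g
Your rotor: r = 62 mm = 6.2 cm
11,846 = 1.118 × 10⁻⁵ × 6.2 × N²
N² = 11,846 / (6.9316 × 10⁻⁵) = 170,898,494
N ≈ √170,898,494 ≈ 13,072.8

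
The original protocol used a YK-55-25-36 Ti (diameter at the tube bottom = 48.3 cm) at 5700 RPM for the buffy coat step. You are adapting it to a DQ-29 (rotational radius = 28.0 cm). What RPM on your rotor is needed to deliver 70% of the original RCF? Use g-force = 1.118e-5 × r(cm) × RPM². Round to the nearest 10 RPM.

Original rotor: r = 48.3 / 2 = 24.15 cm
RCF_original = 1.118 × 10⁻⁵ × 24.15 × (5700)² = 1.118 × 10⁻⁵ × 24.15 × 32,490,000 ≈ 8,772.2 × g
Target RCF = 0.7 × 8,772.2 ≈ 6,140.5 × g
6,140.5 = 1.118 × 10⁻⁵ × 28 × N²
N² = 6,140.5 / (31.304 × 10⁻⁵) = 19,615,704
N ≈ √19,615,704 ≈ 4,429.0

≈ 4430 RPM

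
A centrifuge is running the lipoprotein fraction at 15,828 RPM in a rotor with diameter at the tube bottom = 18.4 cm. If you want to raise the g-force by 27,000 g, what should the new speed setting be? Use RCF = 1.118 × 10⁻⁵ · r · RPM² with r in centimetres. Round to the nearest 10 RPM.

N₂ ≈ 22650 RPM

r = 18.4 / 2 = 9.2 cm
Current RCF = 1.118 × 10⁻⁵ × 9.2 × (15828)² = 1.118 × 10⁻⁵ × 9.2 × 250,525,584 ≈ 25,768.1 × g
Target RCF = 25,768.1 + 27,000 = 52,768.1 × g
N² = 52,768.1 / (10.2856 × 10⁻⁵) = 513,028,895
N ≈ √513,028,895 ≈ 22,650.1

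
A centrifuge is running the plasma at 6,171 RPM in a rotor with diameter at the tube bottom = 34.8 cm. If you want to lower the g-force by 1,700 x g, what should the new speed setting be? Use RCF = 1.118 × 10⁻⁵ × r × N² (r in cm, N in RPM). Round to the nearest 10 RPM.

r = 34.8 / 2 = 17.4 cm
Current RCF = 1.118 × 10⁻⁵ × 17.4 × (6171)² = 1.118 × 10⁻⁵ × 17.4 × 38,081,241 ≈ 7,408 × g
Target RCF = 7,408 − 1,700 = 5,708 × g
N² = 5,708 / (19.4532 × 10⁻⁵) = 29,342,216
N ≈ √29,342,216 ≈ 5,416.8

N₂ ≈ 5420 RPM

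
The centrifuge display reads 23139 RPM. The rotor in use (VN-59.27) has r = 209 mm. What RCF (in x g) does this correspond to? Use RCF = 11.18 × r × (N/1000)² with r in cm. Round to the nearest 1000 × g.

RCF ≈ 125000 x g

r = 209 mm = 20.9 cm
RCF = 11.18 × r × (N/1000)²
RCF = 11.18 × 20.9 × (23.139)² = 11.18 × 20.9 × 535.413321 ≈ 125,105.7 × g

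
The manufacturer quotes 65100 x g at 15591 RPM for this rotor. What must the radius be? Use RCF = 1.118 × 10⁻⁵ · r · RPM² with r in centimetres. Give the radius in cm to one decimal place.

≈ 24.0 cm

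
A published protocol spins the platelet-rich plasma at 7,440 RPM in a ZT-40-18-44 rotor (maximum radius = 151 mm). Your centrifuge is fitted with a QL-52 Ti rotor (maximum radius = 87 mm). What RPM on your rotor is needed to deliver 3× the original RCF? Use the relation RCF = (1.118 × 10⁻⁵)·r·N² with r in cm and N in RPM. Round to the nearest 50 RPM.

Original rotor: r = 151 mm = 15.1 cm
RCF = 1.118 × 10⁻⁵ × r × N²
RCF_original = 1.118 × 10⁻⁵ × 15.1 × (7440)² = 1.118 × 10⁻⁵ × 15.1 × 55,353,600 ≈ 9,344.7 × g
Target RCF = 3 × 9,344.7 ≈ 28,034.1 × g
Your rotor: r = 87 mm = 8.7 cm
28,034.1 = 1.118 × 10⁻⁵ × 8.7 × N²
N² = 28,034.1 / (9.7266 × 10⁻⁵) = 288,220,961
N ≈ √288,220,961 ≈ 16,977.1

17000 RPM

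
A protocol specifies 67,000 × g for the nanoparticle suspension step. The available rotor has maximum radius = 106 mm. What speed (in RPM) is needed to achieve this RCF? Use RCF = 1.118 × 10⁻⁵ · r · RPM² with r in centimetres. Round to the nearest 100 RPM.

r = 106 mm = 10.6 cm
RCF = 1.118 × 10⁻⁵ × r × N²
67,000 = 1.118 × 10⁻⁵ × 10.6 × N²
N² = 67,000 / (11.8508 × 10⁻⁵) = 565,362,676
N ≈ √565,362,676 ≈ 23,777.4

N ≈ 23800 RPM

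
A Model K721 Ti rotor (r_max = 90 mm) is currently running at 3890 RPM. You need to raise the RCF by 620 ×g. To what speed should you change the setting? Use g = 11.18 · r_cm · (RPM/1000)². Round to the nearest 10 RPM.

≈ 4610 RPM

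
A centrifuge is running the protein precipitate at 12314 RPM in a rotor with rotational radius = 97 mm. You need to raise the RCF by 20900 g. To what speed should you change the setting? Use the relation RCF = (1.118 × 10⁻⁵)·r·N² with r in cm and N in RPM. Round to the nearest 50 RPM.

≈ 18550 RPM

r = 97 mm = 9.7 cm
Current RCF = 1.118 × 10⁻⁵ × 9.7 × (12314)² = 1.118 × 10⁻⁵ × 9.7 × 151,634,596 ≈ 16,444.2 × g
Target RCF = 16,444.2 + 20,900 = 37,344.2 × g
N² = 37,344.2 / (10.8446 × 10⁻⁵) = 344,357,560
N ≈ √344,357,560 ≈ 18,556.9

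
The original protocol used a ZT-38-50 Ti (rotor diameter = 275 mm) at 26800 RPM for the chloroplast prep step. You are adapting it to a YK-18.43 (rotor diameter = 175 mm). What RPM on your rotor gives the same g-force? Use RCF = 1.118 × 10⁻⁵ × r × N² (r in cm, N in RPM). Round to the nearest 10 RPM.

Original rotor: r = 275 mm / 2 = 137.5 mm = 13.75 cm
RCF_original = 1.118 × 10⁻⁵ × 13.75 × (26800)² = 1.118 × 10⁻⁵ × 13.75 × 718,240,000 ≈ 110,411.4 × g
Your rotor: r = 175 mm / 2 = 87.5 mm = 8.75 cm
110,411.4 = 1.118 × 10⁻⁵ × 8.75 × N²
N² = 110,411.4 / (9.7825 × 10⁻⁵) = 1,128,662,407
N ≈ √1,128,662,407 ≈ 33,595.6

≈ 33600 RPM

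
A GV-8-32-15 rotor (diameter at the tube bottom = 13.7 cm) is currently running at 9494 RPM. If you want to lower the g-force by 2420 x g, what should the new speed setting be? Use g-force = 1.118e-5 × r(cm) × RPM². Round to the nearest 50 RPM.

≈ 7650 RPM

r = 13.7 / 2 = 6.85 cm
Current RCF = 1.118 × 10⁻⁵ × 6.85 × (9494)² = 1.118 × 10⁻⁵ × 6.85 × 90,136,036 ≈ 6,902.9 × g
Target RCF = 6,902.9 − 2,420 = 4,482.9 × g
N² = 4,482.9 / (7.6583 × 10⁻⁵) = 58,536,490
N ≈ √58,536,490 ≈ 7,650.9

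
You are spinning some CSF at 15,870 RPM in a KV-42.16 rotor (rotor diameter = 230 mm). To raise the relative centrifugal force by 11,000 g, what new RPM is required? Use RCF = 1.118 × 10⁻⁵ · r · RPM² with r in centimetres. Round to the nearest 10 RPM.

18370 RPM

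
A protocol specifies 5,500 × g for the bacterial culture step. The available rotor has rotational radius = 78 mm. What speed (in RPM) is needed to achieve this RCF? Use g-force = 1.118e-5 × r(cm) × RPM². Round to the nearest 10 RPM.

N ≈ 7940 RPM

r = 78 mm = 7.8 cm
RCF = 1.118 × 10⁻⁵ × r × N²
5,500 = 1.118 × 10⁻⁵ × 7.8 × N²
N² = 5,500 / (8.7204 × 10⁻⁵) = 63,070,501
N ≈ √63,070,501 ≈ 7,941.7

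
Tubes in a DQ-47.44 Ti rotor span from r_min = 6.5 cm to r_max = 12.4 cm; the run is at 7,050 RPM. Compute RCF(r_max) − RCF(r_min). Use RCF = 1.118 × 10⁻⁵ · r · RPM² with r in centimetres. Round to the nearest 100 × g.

ΔRCF ≈ 3300 ×g

ΔRCF = 1.118 × 10⁻⁵ × (r_max − r_min) × N² = 1.118 × 10⁻⁵ × 5.9 × 49,702,500 ≈ 3,278.5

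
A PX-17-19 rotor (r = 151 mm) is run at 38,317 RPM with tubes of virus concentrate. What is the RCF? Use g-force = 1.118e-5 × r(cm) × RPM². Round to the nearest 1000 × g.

r = 151 mm = 15.1 cm
RCF = 1.118 × 10⁻⁵ × r × N²
RCF = 1.118 × 10⁻⁵ × 15.1 × (38317)² = 1.118 × 10⁻⁵ × 15.1 × 1,468,192,489 ≈ 247,857.3 × g

RCF ≈ 248000 ×g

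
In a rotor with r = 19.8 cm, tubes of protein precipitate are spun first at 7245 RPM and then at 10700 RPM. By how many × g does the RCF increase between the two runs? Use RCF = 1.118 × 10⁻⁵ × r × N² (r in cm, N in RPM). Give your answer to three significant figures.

RCF₁ = 1.118 × 10⁻⁵ × 19.8 × (7245)² = 1.118 × 10⁻⁵ × 19.8 × 52,490,025 ≈ 11,619.4 × g
RCF₂ = 1.118 × 10⁻⁵ × 19.8 × (10700)² = 1.118 × 10⁻⁵ × 19.8 × 114,490,000 ≈ 25,344 × g
Increase = 25,344 − 11,619.4 = 13,724.6

≈ 13700 × g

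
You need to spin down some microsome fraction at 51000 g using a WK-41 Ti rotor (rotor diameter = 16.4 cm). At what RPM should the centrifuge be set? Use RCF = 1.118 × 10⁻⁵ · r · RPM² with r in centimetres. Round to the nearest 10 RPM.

N ≈ 23590 RPM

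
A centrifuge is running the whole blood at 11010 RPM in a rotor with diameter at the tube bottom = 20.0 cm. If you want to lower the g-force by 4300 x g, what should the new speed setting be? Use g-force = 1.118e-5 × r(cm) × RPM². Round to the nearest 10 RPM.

≈ 9100 RPM

r = 20.0 / 2 = 10 cm
Current RCF = 1.118 × 10⁻⁵ × 10 × (11010)² = 1.118 × 10⁻⁵ × 10 × 121,220,100 ≈ 13,552.4 × g
Target RCF = 13,552.4 − 4,300 = 9,252.4 × g
N² = 9,252.4 / (11.18 × 10⁻⁵) = 82,758,497
N ≈ √82,758,497 ≈ 9,097.2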